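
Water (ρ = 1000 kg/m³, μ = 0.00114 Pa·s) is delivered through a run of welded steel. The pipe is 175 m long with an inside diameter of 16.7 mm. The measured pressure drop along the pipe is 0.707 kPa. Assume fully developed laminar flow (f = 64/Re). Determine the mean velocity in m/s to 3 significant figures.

V ≈ 0.0309 m/s

For laminar flow, f = 64/Re with Re = ρVD/μ, so Darcy-Weisbach reduces to ΔP = 32μLV/D². Solving for V: V = ΔP·D²/(32μL) = 707·(0.0167)²/(32·0.00114·175) = 0.03089 m/s.
Check: Re = ρVD/μ = 1000·0.03089·0.0167/0.00114 = 452.5 < 2300, so the laminar assumption holds.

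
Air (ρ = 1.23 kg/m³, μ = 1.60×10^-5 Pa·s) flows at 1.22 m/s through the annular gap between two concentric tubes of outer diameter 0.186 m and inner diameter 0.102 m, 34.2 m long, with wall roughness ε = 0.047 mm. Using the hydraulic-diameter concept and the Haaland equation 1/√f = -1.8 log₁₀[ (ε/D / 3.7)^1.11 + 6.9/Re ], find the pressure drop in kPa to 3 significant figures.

Hydraulic diameter D_h = 4A/P = D_o - D_i = 0.186 - 0.102 = 0.084 m.
Re = ρVD_h/μ = 1.23·1.22·0.084/1.6e-05 = 7878.
ε/D_h = 4.7e-05/0.084 = 0.00056; Haaland gives 1/√f = -1.8 log₁₀[5.75e-05+0.000876] = 5.454, so f = 0.03362.
ΔP = f(L/D_h)(ρV²/2) = 0.03362·34.2/0.084·0.9154 = 12.53 Pa.
ΔP = 0.0125 kPa.

ΔP ≈ 0.0125 kPa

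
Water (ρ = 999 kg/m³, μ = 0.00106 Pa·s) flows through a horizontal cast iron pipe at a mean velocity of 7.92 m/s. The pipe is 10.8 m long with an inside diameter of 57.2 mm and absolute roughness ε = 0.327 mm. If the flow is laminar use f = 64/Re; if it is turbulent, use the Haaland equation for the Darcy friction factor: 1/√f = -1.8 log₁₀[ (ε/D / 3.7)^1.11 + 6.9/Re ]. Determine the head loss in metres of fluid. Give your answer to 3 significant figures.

h_f ≈ 19.2 m

Reynolds number Re = ρVD/μ = 999 · 7.92 · 0.0572 / 0.00106 = 4.27e+05.
Re > 4000 → turbulent. Relative roughness ε/D = 0.000327/0.0572 = 0.00572. Haaland: 1/√f = -1.8 log₁₀[(0.00572/3.7)^1.11 + 6.9/4.27e+05] = -1.8 log₁₀[0.000758 + 1.62e-05] = 5.6, so f = 0.03189.
Darcy-Weisbach: ΔP = f(L/D)(ρV²/2) = 0.03189·(10.8/0.0572)·(999·7.92²/2) = 0.03189·188.8·3.133e+04 = 1.886e+05 Pa.
Head loss h_f = ΔP/(ρg) = 1.886e+05/(999·9.81) = 19.2 m.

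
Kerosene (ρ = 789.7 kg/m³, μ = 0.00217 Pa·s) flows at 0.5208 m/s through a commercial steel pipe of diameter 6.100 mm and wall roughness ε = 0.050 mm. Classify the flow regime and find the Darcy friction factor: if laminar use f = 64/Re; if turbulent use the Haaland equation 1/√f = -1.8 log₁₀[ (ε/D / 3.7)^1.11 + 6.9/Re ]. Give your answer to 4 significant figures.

Re = ρVD/μ = 789.7·0.5208·0.0061/0.00217 = 1156.
Re < 2300 → laminar, so f = 64/Re = 0.05536 (roughness is irrelevant in laminar flow).

f ≈ 0.05536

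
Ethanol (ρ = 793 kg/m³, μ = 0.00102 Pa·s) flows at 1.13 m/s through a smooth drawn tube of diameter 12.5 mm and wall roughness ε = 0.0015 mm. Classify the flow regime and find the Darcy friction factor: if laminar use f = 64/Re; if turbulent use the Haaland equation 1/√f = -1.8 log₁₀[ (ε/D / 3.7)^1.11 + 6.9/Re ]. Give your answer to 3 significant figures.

Re = ρVD/μ = 793·1.13·0.0125/0.00102 = 1.098e+04.
Re > 4000 → turbulent. ε/D = 1.5e-06/0.0125 = 0.00012; Haaland: 1/√f = -1.8 log₁₀[1.04e-05 + 0.000628] = 5.75, so f = 0.03024.

f ≈ 0.0302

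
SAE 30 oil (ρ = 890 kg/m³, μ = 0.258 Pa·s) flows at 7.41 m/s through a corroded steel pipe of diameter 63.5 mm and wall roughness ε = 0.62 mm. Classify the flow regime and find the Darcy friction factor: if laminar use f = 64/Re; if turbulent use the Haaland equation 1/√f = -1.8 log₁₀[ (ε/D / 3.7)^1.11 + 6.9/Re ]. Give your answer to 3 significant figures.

Re = ρVD/μ = 890·7.41·0.0635/0.258 = 1623.
Re < 2300 → laminar, so f = 64/Re = 0.03943 (roughness is irrelevant in laminar flow).

f ≈ 0.0394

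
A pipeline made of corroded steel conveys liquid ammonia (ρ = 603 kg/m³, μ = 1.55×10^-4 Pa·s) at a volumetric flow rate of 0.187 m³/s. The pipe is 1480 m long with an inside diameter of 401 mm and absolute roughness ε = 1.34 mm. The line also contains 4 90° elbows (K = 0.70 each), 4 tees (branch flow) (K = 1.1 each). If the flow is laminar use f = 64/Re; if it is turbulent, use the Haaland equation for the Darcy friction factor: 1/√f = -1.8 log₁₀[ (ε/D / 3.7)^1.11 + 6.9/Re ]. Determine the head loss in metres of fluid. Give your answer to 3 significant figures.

h_f ≈ 12.0 m

Cross-sectional area A = πD²/4 = π(0.401)²/4 = 0.1263 m²; mean velocity V = Q/A = 0.187/0.1263 = 1.481 m/s.
Reynolds number Re = ρVD/μ = 603 · 1.481 · 0.401 / 0.000155 = 2.31e+06.
Re > 4000 → turbulent. Relative roughness ε/D = 0.00134/0.401 = 0.00334. Haaland: 1/√f = -1.8 log₁₀[(0.00334/3.7)^1.11 + 6.9/2.31e+06] = -1.8 log₁₀[0.000418 + 2.99e-06] = 6.077, so f = 0.02708.
Total minor-loss coefficient ΣK = 4·0.7 + 4·1.1 = 7.2.
ΔP = [f·L/D + ΣK]·(ρV²/2) = [0.02708·1480/0.401 + 7.2]·(603·1.481²/2) = [99.95 + 7.2]·661 = 7.083e+04 Pa.
Head loss h_f = ΔP/(ρg) = 7.083e+04/(603·9.81) = 12.0 m.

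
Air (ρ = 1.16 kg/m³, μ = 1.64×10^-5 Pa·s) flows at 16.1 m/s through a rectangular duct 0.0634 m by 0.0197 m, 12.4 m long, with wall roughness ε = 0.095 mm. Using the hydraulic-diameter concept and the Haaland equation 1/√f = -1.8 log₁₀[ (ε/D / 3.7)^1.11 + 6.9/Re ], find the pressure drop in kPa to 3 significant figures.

Hydraulic diameter D_h = 4A/P = 4·(0.0634·0.0197)/(2·(0.0634+0.0197)) = 0.004996/0.1662 = 0.03006 m.
Re = ρVD_h/μ = 1.16·16.1·0.03006/1.64e-05 = 3.423e+04.
ε/D_h = 9.5e-05/0.03006 = 0.00316; Haaland gives 1/√f = -1.8 log₁₀[0.000393+0.000202] = 5.807, so f = 0.02966.
ΔP = f(L/D_h)(ρV²/2) = 0.02966·12.4/0.03006·150.3 = 1839 Pa.
ΔP = 1.84 kPa.

ΔP ≈ 1.84 kPa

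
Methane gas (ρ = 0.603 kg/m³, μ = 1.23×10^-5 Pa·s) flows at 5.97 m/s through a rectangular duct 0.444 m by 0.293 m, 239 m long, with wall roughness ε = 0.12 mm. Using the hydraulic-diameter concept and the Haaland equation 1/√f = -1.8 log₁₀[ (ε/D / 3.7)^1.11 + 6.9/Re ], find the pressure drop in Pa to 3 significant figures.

Hydraulic diameter D_h = 4A/P = 4·(0.444·0.293)/(2·(0.444+0.293)) = 0.5204/1.474 = 0.353 m.
Re = ρVD_h/μ = 0.603·5.97·0.353/1.23e-05 = 1.033e+05.
ε/D_h = 0.00012/0.353 = 0.00034; Haaland gives 1/√f = -1.8 log₁₀[3.3e-05+6.68e-05] = 7.201, so f = 0.01928.
ΔP = f(L/D_h)(ρV²/2) = 0.01928·239/0.353·10.75 = 140.3 Pa.

ΔP ≈ 140 Pa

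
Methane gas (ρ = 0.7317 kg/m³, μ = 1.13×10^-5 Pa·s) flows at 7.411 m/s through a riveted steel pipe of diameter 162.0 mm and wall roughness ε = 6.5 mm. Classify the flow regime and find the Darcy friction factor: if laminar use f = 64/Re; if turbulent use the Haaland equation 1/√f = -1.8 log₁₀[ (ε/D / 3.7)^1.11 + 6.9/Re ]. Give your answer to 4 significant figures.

Re = ρVD/μ = 0.7317·7.411·0.162/1.13e-05 = 7.774e+04.
Re > 4000 → turbulent. ε/D = 0.0065/0.162 = 0.0401; Haaland: 1/√f = -1.8 log₁₀[0.00659 + 8.88e-05] = 3.915, so f = 0.06524.

f ≈ 0.06524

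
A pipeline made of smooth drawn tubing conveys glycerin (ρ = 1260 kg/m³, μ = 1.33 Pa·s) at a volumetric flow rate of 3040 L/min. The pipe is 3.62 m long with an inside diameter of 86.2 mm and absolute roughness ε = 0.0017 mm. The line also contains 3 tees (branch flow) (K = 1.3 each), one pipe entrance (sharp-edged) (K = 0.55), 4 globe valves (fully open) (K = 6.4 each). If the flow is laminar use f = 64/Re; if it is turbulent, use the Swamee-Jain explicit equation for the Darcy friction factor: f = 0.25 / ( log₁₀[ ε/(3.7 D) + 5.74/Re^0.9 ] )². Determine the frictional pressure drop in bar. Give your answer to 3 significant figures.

ΔP ≈ 16.1 bar

Q = 3040 L/min = 3040/60000 = 0.05067 m³/s.
Cross-sectional area A = πD²/4 = π(0.0862)²/4 = 0.005836 m²; mean velocity V = Q/A = 0.05067/0.005836 = 8.682 m/s.
Reynolds number Re = ρVD/μ = 1260 · 8.682 · 0.0862 / 1.33 = 709.
Re < 2300 → laminar flow, so f = 64/Re = 64/709 = 0.09027 (the turbulent correlation is not needed).
Total minor-loss coefficient ΣK = 3·1.3 + 1·0.55 + 4·6.4 = 30.1.
ΔP = [f·L/D + ΣK]·(ρV²/2) = [0.09027·3.62/0.0862 + 30.1]·(1260·8.682²/2) = [3.791 + 30.1]·4.749e+04 = 1.607e+06 Pa.
ΔP = 1.607e+06 Pa = 16.1 bar.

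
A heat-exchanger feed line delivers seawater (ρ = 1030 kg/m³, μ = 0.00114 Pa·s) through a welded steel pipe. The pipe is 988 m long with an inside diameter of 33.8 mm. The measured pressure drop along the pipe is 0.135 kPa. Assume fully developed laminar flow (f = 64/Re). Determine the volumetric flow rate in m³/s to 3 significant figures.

Q ≈ 3.84×10^-6 m³/s

For laminar flow, f = 64/Re with Re = ρVD/μ, so Darcy-Weisbach reduces to ΔP = 32μLV/D². Solving for V: V = ΔP·D²/(32μL) = 135·(0.0338)²/(32·0.00114·988) = 0.004279 m/s.
Check: Re = ρVD/μ = 1030·0.004279·0.0338/0.00114 = 130.7 < 2300, so the laminar assumption holds.
Q = V·A = 0.004279·(π/4·0.0338²) = 3.84e-06 m³/s = 3.84×10^-6 m³/s.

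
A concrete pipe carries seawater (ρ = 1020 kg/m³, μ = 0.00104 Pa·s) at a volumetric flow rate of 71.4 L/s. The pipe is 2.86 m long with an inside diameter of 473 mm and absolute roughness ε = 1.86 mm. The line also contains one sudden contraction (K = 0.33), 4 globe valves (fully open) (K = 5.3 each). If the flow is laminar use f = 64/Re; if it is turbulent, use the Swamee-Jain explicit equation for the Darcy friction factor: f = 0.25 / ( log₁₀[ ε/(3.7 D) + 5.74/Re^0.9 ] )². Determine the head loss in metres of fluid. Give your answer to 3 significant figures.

Q = 71.4 L/s = 71.4/1000 = 0.0714 m³/s.
Cross-sectional area A = πD²/4 = π(0.473)²/4 = 0.1757 m²; mean velocity V = Q/A = 0.0714/0.1757 = 0.4063 m/s.
Reynolds number Re = ρVD/μ = 1020 · 0.4063 · 0.473 / 0.00104 = 1.885e+05.
Re > 4000 → turbulent. Relative roughness ε/D = 0.00186/0.473 = 0.00393. Swamee-Jain: f = 0.25/(log₁₀[0.00393/3.7 + 5.74/1.885e+05^0.9])² = 0.25/(log₁₀[0.00106 + 0.000103])² = 0.25/(-2.934)² = 0.02905.
Total minor-loss coefficient ΣK = 1·0.33 + 4·5.3 = 21.5.
ΔP = [f·L/D + ΣK]·(ρV²/2) = [0.02905·2.86/0.473 + 21.5]·(1020·0.4063²/2) = [0.1757 + 21.5]·84.21 = 1828 Pa.
Head loss h_f = ΔP/(ρg) = 1828/(1020·9.81) = 0.183 m.

h_f ≈ 0.183 m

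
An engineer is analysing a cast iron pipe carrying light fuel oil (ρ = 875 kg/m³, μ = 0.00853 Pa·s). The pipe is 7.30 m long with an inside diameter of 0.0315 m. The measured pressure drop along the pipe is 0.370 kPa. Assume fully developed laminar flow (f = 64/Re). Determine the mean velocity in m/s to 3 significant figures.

For laminar flow, f = 64/Re with Re = ρVD/μ, so Darcy-Weisbach reduces to ΔP = 32μLV/D². Solving for V: V = ΔP·D²/(32μL) = 370·(0.0315)²/(32·0.00853·7.3) = 0.1842 m/s.
Check: Re = ρVD/μ = 875·0.1842·0.0315/0.00853 = 595.3 < 2300, so the laminar assumption holds.

V ≈ 0.184 m/s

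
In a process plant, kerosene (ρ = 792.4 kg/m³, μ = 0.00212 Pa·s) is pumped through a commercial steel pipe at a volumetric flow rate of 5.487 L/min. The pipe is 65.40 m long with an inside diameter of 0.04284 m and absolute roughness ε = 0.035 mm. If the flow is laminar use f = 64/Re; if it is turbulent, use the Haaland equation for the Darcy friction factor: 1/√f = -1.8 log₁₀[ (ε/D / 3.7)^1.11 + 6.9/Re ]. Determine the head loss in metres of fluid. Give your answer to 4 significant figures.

h_f ≈ 0.01973 m

Q = 5.487 L/min = 5.487/60000 = 9.145e-05 m³/s.
Cross-sectional area A = πD²/4 = π(0.04284)²/4 = 0.001441 m²; mean velocity V = Q/A = 9.145e-05/0.001441 = 0.06344 m/s.
Reynolds number Re = ρVD/μ = 792.4 · 0.06344 · 0.04284 / 0.00212 = 1016.
Re < 2300 → laminar flow, so f = 64/Re = 64/1016 = 0.063 (the turbulent correlation is not needed).
Darcy-Weisbach: ΔP = f(L/D)(ρV²/2) = 0.063·(65.4/0.04284)·(792.4·0.06344²/2) = 0.063·1527·1.595 = 153.4 Pa.
Head loss h_f = ΔP/(ρg) = 153.4/(792.4·9.81) = 0.01973 m.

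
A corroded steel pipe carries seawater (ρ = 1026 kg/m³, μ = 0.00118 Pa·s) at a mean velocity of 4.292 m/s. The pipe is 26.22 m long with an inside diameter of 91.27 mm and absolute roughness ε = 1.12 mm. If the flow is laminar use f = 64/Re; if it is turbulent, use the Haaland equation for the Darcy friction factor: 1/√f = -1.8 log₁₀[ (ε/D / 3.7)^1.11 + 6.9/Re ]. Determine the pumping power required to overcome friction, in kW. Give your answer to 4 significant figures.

Reynolds number Re = ρVD/μ = 1026 · 4.292 · 0.09127 / 0.00118 = 3.406e+05.
Re > 4000 → turbulent. Relative roughness ε/D = 0.00112/0.09127 = 0.0123. Haaland: 1/√f = -1.8 log₁₀[(0.0123/3.7)^1.11 + 6.9/3.406e+05] = -1.8 log₁₀[0.00177 + 2.03e-05] = 4.945, so f = 0.0409.
Darcy-Weisbach: ΔP = f(L/D)(ρV²/2) = 0.0409·(26.22/0.09127)·(1026·4.292²/2) = 0.0409·287.3·9450 = 1.11e+05 Pa.
Q = V·A = 4.292·0.006543 = 0.02808 m³/s.
Pumping power P = QΔP = 0.02808·1.11e+05 = 3117.8 W = 3.118 kW.

P ≈ 3.118 kW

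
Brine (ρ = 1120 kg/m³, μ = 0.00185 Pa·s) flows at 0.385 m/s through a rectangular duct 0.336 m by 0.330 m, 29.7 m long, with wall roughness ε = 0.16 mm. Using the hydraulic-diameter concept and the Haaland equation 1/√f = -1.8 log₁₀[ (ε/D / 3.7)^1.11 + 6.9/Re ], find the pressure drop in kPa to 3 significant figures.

Hydraulic diameter D_h = 4A/P = 4·(0.336·0.33)/(2·(0.336+0.33)) = 0.4435/1.332 = 0.333 m.
Re = ρVD_h/μ = 1120·0.385·0.333/0.00185 = 7.761e+04.
ε/D_h = 0.00016/0.333 = 0.000481; Haaland gives 1/√f = -1.8 log₁₀[4.85e-05+8.89e-05] = 6.951, so f = 0.02069.
ΔP = f(L/D_h)(ρV²/2) = 0.02069·29.7/0.333·83.01 = 153.2 Pa.
ΔP = 0.153 kPa.

ΔP ≈ 0.153 kPa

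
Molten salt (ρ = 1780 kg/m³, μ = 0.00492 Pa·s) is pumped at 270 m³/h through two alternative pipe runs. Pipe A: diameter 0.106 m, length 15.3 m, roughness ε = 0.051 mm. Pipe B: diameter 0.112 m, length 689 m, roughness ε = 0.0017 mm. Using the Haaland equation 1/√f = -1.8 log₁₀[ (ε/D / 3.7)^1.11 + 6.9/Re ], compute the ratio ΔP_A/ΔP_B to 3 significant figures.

ΔP_A/ΔP_B ≈ 0.0363

Pipe A: V = Q/A = 0.075/0.008825 = 8.499 m/s; Re = 3.259e+05; ε/D = 0.000481; Haaland → f = 0.01787; ΔP_A = f(L/D)(ρV²/2) = 1.658e+05 Pa.
Pipe B: V = Q/A = 0.075/0.009852 = 7.613 m/s; Re = 3.085e+05; ε/D = 1.52e-05; Haaland → f = 0.01439; ΔP_B = f(L/D)(ρV²/2) = 4.567e+06 Pa.
ΔP_A/ΔP_B = 1.658e+05/4.567e+06 = 0.0363.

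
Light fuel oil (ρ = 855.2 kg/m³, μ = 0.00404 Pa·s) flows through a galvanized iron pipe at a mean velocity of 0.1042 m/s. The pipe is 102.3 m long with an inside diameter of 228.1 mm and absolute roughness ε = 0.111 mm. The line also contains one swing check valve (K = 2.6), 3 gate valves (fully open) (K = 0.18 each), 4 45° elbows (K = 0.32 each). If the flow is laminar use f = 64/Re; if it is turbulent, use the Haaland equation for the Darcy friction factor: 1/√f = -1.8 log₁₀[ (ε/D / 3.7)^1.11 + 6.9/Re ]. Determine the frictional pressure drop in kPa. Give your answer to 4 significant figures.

Reynolds number Re = ρVD/μ = 855.2 · 0.1042 · 0.2281 / 0.00404 = 5031.
Re > 4000 → turbulent. Relative roughness ε/D = 0.000111/0.2281 = 0.000487. Haaland: 1/√f = -1.8 log₁₀[(0.000487/3.7)^1.11 + 6.9/5031] = -1.8 log₁₀[4.92e-05 + 0.00137] = 5.126, so f = 0.03806.
Total minor-loss coefficient ΣK = 1·2.6 + 3·0.18 + 4·0.32 = 4.42.
ΔP = [f·L/D + ΣK]·(ρV²/2) = [0.03806·102.3/0.2281 + 4.42]·(855.2·0.1042²/2) = [17.07 + 4.42]·4.643 = 99.78 Pa.
ΔP = 99.78 Pa = 0.09978 kPa.

ΔP ≈ 0.09978 kPa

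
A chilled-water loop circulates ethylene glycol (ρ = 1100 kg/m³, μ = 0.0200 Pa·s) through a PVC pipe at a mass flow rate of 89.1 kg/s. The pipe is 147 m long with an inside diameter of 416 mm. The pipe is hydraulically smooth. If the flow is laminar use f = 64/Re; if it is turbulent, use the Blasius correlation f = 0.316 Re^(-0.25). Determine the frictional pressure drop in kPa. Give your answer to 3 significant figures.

ΔP ≈ 2.02 kPa

A = πD²/4 = π(0.416)²/4 = 0.1359 m²; mean velocity V = ṁ/(ρA) = 89.1/(1100 · 0.1359) = 0.5959 m/s.
Reynolds number Re = ρVD/μ = 1100 · 0.5959 · 0.416 / 0.02 = 1.364e+04.
Re > 4000 → turbulent. Smooth-pipe (Blasius): f = 0.316 Re^(-0.25) = 0.316/(1.364e+04)^0.25 = 0.02924.
Darcy-Weisbach: ΔP = f(L/D)(ρV²/2) = 0.02924·(147/0.416)·(1100·0.5959²/2) = 0.02924·353.4·195.3 = 2018 Pa.
ΔP = 2018 Pa = 2.02 kPa.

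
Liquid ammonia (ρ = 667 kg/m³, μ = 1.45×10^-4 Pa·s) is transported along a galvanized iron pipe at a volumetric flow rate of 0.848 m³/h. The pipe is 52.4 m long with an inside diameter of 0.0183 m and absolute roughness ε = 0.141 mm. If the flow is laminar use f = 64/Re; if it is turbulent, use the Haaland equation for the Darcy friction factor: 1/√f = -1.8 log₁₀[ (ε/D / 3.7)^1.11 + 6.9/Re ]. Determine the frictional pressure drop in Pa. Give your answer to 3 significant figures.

ΔP ≈ 27300 Pa

Q = 0.848 m³/h = 0.848/3600 = 0.0002356 m³/s.
Cross-sectional area A = πD²/4 = π(0.0183)²/4 = 0.000263 m²; mean velocity V = Q/A = 0.0002356/0.000263 = 0.8956 m/s.
Reynolds number Re = ρVD/μ = 667 · 0.8956 · 0.0183 / 0.000145 = 7.539e+04.
Re > 4000 → turbulent. Relative roughness ε/D = 0.000141/0.0183 = 0.0077. Haaland: 1/√f = -1.8 log₁₀[(0.0077/3.7)^1.11 + 6.9/7.539e+04] = -1.8 log₁₀[0.00106 + 9.15e-05] = 5.293, so f = 0.0357.
Darcy-Weisbach: ΔP = f(L/D)(ρV²/2) = 0.0357·(52.4/0.0183)·(667·0.8956²/2) = 0.0357·2863·267.5 = 2.734e+04 Pa.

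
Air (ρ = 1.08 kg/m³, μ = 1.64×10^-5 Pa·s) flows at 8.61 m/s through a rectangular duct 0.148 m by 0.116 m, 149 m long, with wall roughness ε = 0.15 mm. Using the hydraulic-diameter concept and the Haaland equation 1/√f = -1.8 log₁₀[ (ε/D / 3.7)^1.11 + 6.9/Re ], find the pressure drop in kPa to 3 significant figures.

Hydraulic diameter D_h = 4A/P = 4·(0.148·0.116)/(2·(0.148+0.116)) = 0.06867/0.528 = 0.1301 m.
Re = ρVD_h/μ = 1.08·8.61·0.1301/1.64e-05 = 7.374e+04.
ε/D_h = 0.00015/0.1301 = 0.00115; Haaland gives 1/√f = -1.8 log₁₀[0.000128+9.36e-05] = 6.577, so f = 0.02312.
ΔP = f(L/D_h)(ρV²/2) = 0.02312·149/0.1301·40.03 = 1060 Pa.
ΔP = 1.06 kPa.

ΔP ≈ 1.06 kPa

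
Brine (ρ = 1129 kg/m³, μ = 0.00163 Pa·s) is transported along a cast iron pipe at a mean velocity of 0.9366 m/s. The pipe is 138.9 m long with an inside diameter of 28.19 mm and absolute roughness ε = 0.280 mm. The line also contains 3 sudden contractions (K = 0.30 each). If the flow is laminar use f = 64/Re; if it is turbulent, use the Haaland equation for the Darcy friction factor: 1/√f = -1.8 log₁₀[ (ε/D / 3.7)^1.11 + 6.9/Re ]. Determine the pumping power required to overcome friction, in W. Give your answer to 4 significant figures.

Reynolds number Re = ρVD/μ = 1129 · 0.9366 · 0.02819 / 0.00163 = 1.829e+04.
Re > 4000 → turbulent. Relative roughness ε/D = 0.00028/0.02819 = 0.00993. Haaland: 1/√f = -1.8 log₁₀[(0.00993/3.7)^1.11 + 6.9/1.829e+04] = -1.8 log₁₀[0.0014 + 0.000377] = 4.951, so f = 0.0408.
Total minor-loss coefficient ΣK = 3·0.3 = 0.9.
ΔP = [f·L/D + ΣK]·(ρV²/2) = [0.0408·138.9/0.02819 + 0.9]·(1129·0.9366²/2) = [201 + 0.9]·495.2 = 1e+05 Pa.
Q = V·A = 0.9366·0.0006241 = 0.0005846 m³/s.
Pumping power P = QΔP = 0.0005846·1e+05 = 58.458 W = 58.46 W.

P ≈ 58.46 W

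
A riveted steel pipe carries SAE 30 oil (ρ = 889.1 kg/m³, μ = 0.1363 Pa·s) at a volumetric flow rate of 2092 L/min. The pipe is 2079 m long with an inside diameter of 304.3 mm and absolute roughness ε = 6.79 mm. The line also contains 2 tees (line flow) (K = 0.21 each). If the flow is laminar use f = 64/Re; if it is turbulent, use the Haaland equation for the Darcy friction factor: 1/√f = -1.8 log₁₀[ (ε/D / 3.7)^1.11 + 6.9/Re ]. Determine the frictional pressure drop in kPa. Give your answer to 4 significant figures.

Q = 2092 L/min = 2092/60000 = 0.03487 m³/s.
Cross-sectional area A = πD²/4 = π(0.3043)²/4 = 0.07273 m²; mean velocity V = Q/A = 0.03487/0.07273 = 0.4794 m/s.
Reynolds number Re = ρVD/μ = 889.1 · 0.4794 · 0.3043 / 0.136 = 951.6.
Re < 2300 → laminar flow, so f = 64/Re = 64/951.6 = 0.06725 (the turbulent correlation is not needed).
Total minor-loss coefficient ΣK = 2·0.21 = 0.42.
ΔP = [f·L/D + ΣK]·(ρV²/2) = [0.06725·2079/0.3043 + 0.42]·(889.1·0.4794²/2) = [459.5 + 0.42]·102.2 = 4.699e+04 Pa.
ΔP = 4.699e+04 Pa = 46.99 kPa.

ΔP ≈ 46.99 kPa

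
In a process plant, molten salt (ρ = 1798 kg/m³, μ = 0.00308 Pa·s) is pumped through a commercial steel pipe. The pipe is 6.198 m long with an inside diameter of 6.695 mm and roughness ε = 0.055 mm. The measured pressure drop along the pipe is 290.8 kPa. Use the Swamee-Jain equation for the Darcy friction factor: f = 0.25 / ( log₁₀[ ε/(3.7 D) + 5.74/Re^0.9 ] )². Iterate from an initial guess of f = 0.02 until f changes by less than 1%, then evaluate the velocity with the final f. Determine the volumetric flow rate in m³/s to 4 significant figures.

Rearranging Darcy-Weisbach: V = √(2·ΔP·D/(f·L·ρ)). With ε/D = 5.5e-05/0.006695 = 0.00822, iterate starting from f = 0.02:
  f = 0.02 → V = √(2·2.908e+05·0.006695/(0.02·6.198·1798)) = 4.18 m/s; Re = ρVD/μ = 1.634e+04; f → 0.03993
  f = 0.03993 → V = 2.958 m/s; Re = 1.156e+04; f → 0.04139
  f = 0.04139 → V = 2.906 m/s; Re = 1.136e+04; f → 0.04147
Converged (Δf/f < 1%). With the final f = 0.04147: V = √(2·2.908e+05·0.006695/(0.04147·6.198·1798)) = 2.903 m/s.
Q = V·A = 2.903·(π/4·0.006695²) = 0.0001022 m³/s = 1.022×10^-4 m³/s.

Q ≈ 1.022×10^-4 m³/s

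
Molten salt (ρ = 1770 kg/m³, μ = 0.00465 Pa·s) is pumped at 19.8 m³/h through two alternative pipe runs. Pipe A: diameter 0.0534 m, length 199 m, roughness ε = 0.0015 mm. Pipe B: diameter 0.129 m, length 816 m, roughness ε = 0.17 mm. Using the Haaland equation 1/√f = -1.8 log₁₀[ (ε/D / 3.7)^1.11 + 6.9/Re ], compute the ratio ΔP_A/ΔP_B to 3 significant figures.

ΔP_A/ΔP_B ≈ 14.9

Pipe A: V = Q/A = 0.0055/0.00224 = 2.456 m/s; Re = 4.992e+04; ε/D = 2.81e-05; Haaland → f = 0.02079; ΔP_A = f(L/D)(ρV²/2) = 4.135e+05 Pa.
Pipe B: V = Q/A = 0.0055/0.01307 = 0.4208 m/s; Re = 2.066e+04; ε/D = 0.00132; Haaland → f = 0.02806; ΔP_B = f(L/D)(ρV²/2) = 2.782e+04 Pa.
ΔP_A/ΔP_B = 4.135e+05/2.782e+04 = 14.9.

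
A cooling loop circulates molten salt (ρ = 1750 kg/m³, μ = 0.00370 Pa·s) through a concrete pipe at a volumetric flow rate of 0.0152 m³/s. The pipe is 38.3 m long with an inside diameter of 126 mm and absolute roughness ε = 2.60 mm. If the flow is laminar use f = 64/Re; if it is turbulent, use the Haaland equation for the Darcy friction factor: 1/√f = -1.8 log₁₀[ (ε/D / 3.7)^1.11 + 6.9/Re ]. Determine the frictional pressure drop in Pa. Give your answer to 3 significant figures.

Cross-sectional area A = πD²/4 = π(0.126)²/4 = 0.01247 m²; mean velocity V = Q/A = 0.0152/0.01247 = 1.219 m/s.
Reynolds number Re = ρVD/μ = 1750 · 1.219 · 0.126 / 0.0037 = 7.265e+04.
Re > 4000 → turbulent. Relative roughness ε/D = 0.0026/0.126 = 0.0206. Haaland: 1/√f = -1.8 log₁₀[(0.0206/3.7)^1.11 + 6.9/7.265e+04] = -1.8 log₁₀[0.00315 + 9.5e-05] = 4.479, so f = 0.04984.
Darcy-Weisbach: ΔP = f(L/D)(ρV²/2) = 0.04984·(38.3/0.126)·(1750·1.219²/2) = 0.04984·304·1300 = 1.97e+04 Pa.

ΔP ≈ 19700 Pa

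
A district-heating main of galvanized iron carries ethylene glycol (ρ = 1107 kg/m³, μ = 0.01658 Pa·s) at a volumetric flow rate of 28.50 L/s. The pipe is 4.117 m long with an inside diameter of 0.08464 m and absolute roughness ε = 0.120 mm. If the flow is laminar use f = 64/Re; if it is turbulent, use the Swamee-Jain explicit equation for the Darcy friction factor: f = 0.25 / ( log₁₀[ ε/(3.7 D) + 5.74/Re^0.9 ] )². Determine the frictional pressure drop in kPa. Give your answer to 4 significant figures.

Q = 28.50 L/s = 28.50/1000 = 0.0285 m³/s.
Cross-sectional area A = πD²/4 = π(0.08464)²/4 = 0.005627 m²; mean velocity V = Q/A = 0.0285/0.005627 = 5.065 m/s.
Reynolds number Re = ρVD/μ = 1107 · 5.065 · 0.08464 / 0.0166 = 2.862e+04.
Re > 4000 → turbulent. Relative roughness ε/D = 0.00012/0.08464 = 0.00142. Swamee-Jain: f = 0.25/(log₁₀[0.00142/3.7 + 5.74/2.862e+04^0.9])² = 0.25/(log₁₀[0.000383 + 0.00056])² = 0.25/(-3.026)² = 0.02731.
Darcy-Weisbach: ΔP = f(L/D)(ρV²/2) = 0.02731·(4.117/0.08464)·(1107·5.065²/2) = 0.02731·48.64·1.42e+04 = 1.886e+04 Pa.
ΔP = 1.886e+04 Pa = 18.86 kPa.

ΔP ≈ 18.86 kPa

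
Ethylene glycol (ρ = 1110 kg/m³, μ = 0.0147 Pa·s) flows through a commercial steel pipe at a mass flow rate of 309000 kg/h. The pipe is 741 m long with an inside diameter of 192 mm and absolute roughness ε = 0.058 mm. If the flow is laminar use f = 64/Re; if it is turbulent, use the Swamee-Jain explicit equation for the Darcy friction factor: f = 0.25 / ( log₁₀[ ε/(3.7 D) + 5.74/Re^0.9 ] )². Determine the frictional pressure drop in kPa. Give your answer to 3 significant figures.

ṁ = 309000 kg/h = 309000/3600 = 85.83 kg/s.
A = πD²/4 = π(0.192)²/4 = 0.02895 m²; mean velocity V = ṁ/(ρA) = 85.83/(1110 · 0.02895) = 2.671 m/s.
Reynolds number Re = ρVD/μ = 1110 · 2.671 · 0.192 / 0.0147 = 3.872e+04.
Re > 4000 → turbulent. Relative roughness ε/D = 5.8e-05/0.192 = 0.000302. Swamee-Jain: f = 0.25/(log₁₀[0.000302/3.7 + 5.74/3.872e+04^0.9])² = 0.25/(log₁₀[8.16e-05 + 0.000426])² = 0.25/(-3.294)² = 0.02304.
Darcy-Weisbach: ΔP = f(L/D)(ρV²/2) = 0.02304·(741/0.192)·(1110·2.671²/2) = 0.02304·3859·3959 = 3.52e+05 Pa.
ΔP = 3.52e+05 Pa = 352 kPa.

ΔP ≈ 352 kPa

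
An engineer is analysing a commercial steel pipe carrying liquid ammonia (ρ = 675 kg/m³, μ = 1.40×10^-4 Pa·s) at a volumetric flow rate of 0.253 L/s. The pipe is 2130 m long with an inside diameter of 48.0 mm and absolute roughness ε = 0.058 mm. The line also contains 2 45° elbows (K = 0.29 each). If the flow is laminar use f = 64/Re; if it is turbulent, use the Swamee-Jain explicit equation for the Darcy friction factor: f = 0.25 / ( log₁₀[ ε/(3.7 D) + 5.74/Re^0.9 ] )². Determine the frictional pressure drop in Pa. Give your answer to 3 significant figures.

Q = 0.253 L/s = 0.253/1000 = 0.000253 m³/s.
Cross-sectional area A = πD²/4 = π(0.048)²/4 = 0.00181 m²; mean velocity V = Q/A = 0.000253/0.00181 = 0.1398 m/s.
Reynolds number Re = ρVD/μ = 675 · 0.1398 · 0.048 / 0.00014 = 3.236e+04.
Re > 4000 → turbulent. Relative roughness ε/D = 5.8e-05/0.048 = 0.00121. Swamee-Jain: f = 0.25/(log₁₀[0.00121/3.7 + 5.74/3.236e+04^0.9])² = 0.25/(log₁₀[0.000327 + 0.000501])² = 0.25/(-3.082)² = 0.02632.
Total minor-loss coefficient ΣK = 2·0.29 = 0.58.
ΔP = [f·L/D + ΣK]·(ρV²/2) = [0.02632·2130/0.048 + 0.58]·(675·0.1398²/2) = [1168 + 0.58]·6.597 = 7708 Pa.

ΔP ≈ 7710 Pa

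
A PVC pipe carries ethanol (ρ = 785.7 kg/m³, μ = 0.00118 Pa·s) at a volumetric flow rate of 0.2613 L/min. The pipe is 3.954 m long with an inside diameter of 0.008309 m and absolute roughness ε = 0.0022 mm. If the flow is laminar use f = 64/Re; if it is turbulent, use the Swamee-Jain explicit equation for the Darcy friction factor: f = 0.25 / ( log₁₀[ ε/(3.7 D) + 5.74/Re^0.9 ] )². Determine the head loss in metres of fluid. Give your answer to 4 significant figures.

Q = 0.2613 L/min = 0.2613/60000 = 4.355e-06 m³/s.
Cross-sectional area A = πD²/4 = π(0.008309)²/4 = 5.422e-05 m²; mean velocity V = Q/A = 4.355e-06/5.422e-05 = 0.08032 m/s.
Reynolds number Re = ρVD/μ = 785.7 · 0.08032 · 0.008309 / 0.00118 = 444.3.
Re < 2300 → laminar flow, so f = 64/Re = 64/444.3 = 0.144 (the turbulent correlation is not needed).
Darcy-Weisbach: ΔP = f(L/D)(ρV²/2) = 0.144·(3.954/0.008309)·(785.7·0.08032²/2) = 0.144·475.9·2.534 = 173.7 Pa.
Head loss h_f = ΔP/(ρg) = 173.7/(785.7·9.81) = 0.02253 m.

h_f ≈ 0.02253 m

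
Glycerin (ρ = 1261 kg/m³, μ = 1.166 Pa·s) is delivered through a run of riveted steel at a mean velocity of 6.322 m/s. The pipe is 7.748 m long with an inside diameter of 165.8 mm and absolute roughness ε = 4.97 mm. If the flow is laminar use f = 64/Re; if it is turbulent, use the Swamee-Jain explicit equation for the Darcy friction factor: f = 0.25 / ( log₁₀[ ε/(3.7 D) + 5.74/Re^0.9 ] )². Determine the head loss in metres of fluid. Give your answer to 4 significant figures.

Reynolds number Re = ρVD/μ = 1261 · 6.322 · 0.1658 / 1.17 = 1134.
Re < 2300 → laminar flow, so f = 64/Re = 64/1134 = 0.05646 (the turbulent correlation is not needed).
Darcy-Weisbach: ΔP = f(L/D)(ρV²/2) = 0.05646·(7.748/0.1658)·(1261·6.322²/2) = 0.05646·46.73·2.52e+04 = 6.648e+04 Pa.
Head loss h_f = ΔP/(ρg) = 6.648e+04/(1261·9.81) = 5.375 m.

h_f ≈ 5.375 m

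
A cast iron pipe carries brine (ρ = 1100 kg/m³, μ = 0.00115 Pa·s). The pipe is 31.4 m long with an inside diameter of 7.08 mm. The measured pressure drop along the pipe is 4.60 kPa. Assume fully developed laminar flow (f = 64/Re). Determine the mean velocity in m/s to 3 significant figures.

V ≈ 0.200 m/s

For laminar flow, f = 64/Re with Re = ρVD/μ, so Darcy-Weisbach reduces to ΔP = 32μLV/D². Solving for V: V = ΔP·D²/(32μL) = 4600·(0.00708)²/(32·0.00115·31.4) = 0.1995 m/s.
Check: Re = ρVD/μ = 1100·0.1995·0.00708/0.00115 = 1351 < 2300, so the laminar assumption holds.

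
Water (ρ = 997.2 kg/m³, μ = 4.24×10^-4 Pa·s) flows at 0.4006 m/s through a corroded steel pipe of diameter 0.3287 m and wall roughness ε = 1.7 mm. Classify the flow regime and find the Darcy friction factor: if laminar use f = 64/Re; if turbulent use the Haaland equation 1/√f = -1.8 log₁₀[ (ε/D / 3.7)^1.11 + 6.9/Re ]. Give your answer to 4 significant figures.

Re = ρVD/μ = 997.2·0.4006·0.3287/0.000424 = 3.097e+05.
Re > 4000 → turbulent. ε/D = 0.0017/0.3287 = 0.00517; Haaland: 1/√f = -1.8 log₁₀[0.000678 + 2.23e-05] = 5.678, so f = 0.03102.

f ≈ 0.03102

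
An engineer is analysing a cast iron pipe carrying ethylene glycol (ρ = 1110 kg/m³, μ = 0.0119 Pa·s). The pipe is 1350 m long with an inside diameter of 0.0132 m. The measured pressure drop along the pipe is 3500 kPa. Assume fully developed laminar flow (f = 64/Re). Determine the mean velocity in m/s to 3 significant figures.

V ≈ 1.19 m/s

For laminar flow, f = 64/Re with Re = ρVD/μ, so Darcy-Weisbach reduces to ΔP = 32μLV/D². Solving for V: V = ΔP·D²/(32μL) = 3.5e+06·(0.0132)²/(32·0.0119·1350) = 1.186 m/s.
Check: Re = ρVD/μ = 1110·1.186·0.0132/0.0119 = 1461 < 2300, so the laminar assumption holds.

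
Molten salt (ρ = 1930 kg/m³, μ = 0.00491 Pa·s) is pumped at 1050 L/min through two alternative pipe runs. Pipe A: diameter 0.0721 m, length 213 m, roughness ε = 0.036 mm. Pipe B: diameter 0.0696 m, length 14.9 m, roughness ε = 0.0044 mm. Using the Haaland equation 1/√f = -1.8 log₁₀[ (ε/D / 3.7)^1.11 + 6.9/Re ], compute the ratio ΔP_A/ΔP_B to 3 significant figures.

Pipe A: V = Q/A = 0.0175/0.004083 = 4.286 m/s; Re = 1.215e+05; ε/D = 0.000499; Haaland → f = 0.01959; ΔP_A = f(L/D)(ρV²/2) = 1.026e+06 Pa.
Pipe B: V = Q/A = 0.0175/0.003805 = 4.6 m/s; Re = 1.258e+05; ε/D = 6.32e-05; Haaland → f = 0.01731; ΔP_B = f(L/D)(ρV²/2) = 7.567e+04 Pa.
ΔP_A/ΔP_B = 1.026e+06/7.567e+04 = 13.6.

ΔP_A/ΔP_B ≈ 13.6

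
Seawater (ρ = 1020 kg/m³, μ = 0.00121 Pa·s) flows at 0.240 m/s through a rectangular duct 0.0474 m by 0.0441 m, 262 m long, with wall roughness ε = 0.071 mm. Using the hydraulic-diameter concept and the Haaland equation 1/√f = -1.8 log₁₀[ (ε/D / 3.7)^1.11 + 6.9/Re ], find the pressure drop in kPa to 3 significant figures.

ΔP ≈ 5.65 kPa

Hydraulic diameter D_h = 4A/P = 4·(0.0474·0.0441)/(2·(0.0474+0.0441)) = 0.008361/0.183 = 0.04569 m.
Re = ρVD_h/μ = 1020·0.24·0.04569/0.00121 = 9244.
ε/D_h = 7.1e-05/0.04569 = 0.00155; Haaland gives 1/√f = -1.8 log₁₀[0.000179+0.000746] = 5.461, so f = 0.03353.
ΔP = f(L/D_h)(ρV²/2) = 0.03353·262/0.04569·29.38 = 5649 Pa.
ΔP = 5.65 kPa.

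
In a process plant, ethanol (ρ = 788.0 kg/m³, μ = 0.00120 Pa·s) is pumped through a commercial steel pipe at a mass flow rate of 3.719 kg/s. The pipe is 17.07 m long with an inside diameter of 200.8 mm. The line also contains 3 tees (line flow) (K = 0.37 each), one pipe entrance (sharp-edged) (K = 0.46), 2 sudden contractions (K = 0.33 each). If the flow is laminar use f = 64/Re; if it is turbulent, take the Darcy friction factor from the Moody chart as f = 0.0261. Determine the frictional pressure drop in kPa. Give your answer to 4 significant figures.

A = πD²/4 = π(0.2008)²/4 = 0.03167 m²; mean velocity V = ṁ/(ρA) = 3.719/(788 · 0.03167) = 0.149 m/s.
Reynolds number Re = ρVD/μ = 788 · 0.149 · 0.2008 / 0.0012 = 1.965e+04.
Re > 4000 → turbulent; use the Moody-chart value f = 0.0261.
Total minor-loss coefficient ΣK = 3·0.37 + 1·0.46 + 2·0.33 = 2.23.
ΔP = [f·L/D + ΣK]·(ρV²/2) = [0.0261·17.07/0.2008 + 2.23]·(788·0.149²/2) = [2.219 + 2.23]·8.751 = 38.93 Pa.
ΔP = 38.93 Pa = 0.03893 kPa.

ΔP ≈ 0.03893 kPa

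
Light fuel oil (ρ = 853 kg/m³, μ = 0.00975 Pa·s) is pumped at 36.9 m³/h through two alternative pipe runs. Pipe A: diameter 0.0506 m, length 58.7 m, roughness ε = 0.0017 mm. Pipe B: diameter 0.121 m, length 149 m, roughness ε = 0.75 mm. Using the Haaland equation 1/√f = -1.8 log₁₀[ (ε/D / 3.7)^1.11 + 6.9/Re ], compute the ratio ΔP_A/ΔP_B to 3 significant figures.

ΔP_A/ΔP_B ≈ 19.7

Pipe A: V = Q/A = 0.01025/0.002011 = 5.097 m/s; Re = 2.256e+04; ε/D = 3.36e-05; Haaland → f = 0.02504; ΔP_A = f(L/D)(ρV²/2) = 3.219e+05 Pa.
Pipe B: V = Q/A = 0.01025/0.0115 = 0.8914 m/s; Re = 9436; ε/D = 0.0062; Haaland → f = 0.03918; ΔP_B = f(L/D)(ρV²/2) = 1.635e+04 Pa.
ΔP_A/ΔP_B = 3.219e+05/1.635e+04 = 19.7.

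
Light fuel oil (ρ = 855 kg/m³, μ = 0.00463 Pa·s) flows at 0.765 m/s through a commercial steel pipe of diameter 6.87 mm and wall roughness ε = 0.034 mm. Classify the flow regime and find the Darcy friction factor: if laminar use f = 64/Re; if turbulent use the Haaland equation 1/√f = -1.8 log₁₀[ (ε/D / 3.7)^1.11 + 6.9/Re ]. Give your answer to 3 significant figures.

Re = ρVD/μ = 855·0.765·0.00687/0.00463 = 970.5.
Re < 2300 → laminar, so f = 64/Re = 0.06594 (roughness is irrelevant in laminar flow).

f ≈ 0.0659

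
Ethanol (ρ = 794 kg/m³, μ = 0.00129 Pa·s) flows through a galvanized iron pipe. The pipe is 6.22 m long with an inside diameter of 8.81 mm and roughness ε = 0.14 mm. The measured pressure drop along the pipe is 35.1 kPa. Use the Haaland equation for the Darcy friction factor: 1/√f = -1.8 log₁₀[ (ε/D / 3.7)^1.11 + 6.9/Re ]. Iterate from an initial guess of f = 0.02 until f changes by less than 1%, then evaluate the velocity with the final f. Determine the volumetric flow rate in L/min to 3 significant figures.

Q ≈ 5.83 L/min

Rearranging Darcy-Weisbach: V = √(2·ΔP·D/(f·L·ρ)). With ε/D = 0.00014/0.00881 = 0.0159, iterate starting from f = 0.02:
  f = 0.02 → V = √(2·3.51e+04·0.00881/(0.02·6.22·794)) = 2.502 m/s; Re = ρVD/μ = 1.357e+04; f → 0.04774
  f = 0.04774 → V = 1.62 m/s; Re = 8782; f → 0.04928
  f = 0.04928 → V = 1.594 m/s; Re = 8644; f → 0.04935
Converged (Δf/f < 1%). With the final f = 0.04935: V = √(2·3.51e+04·0.00881/(0.04935·6.22·794)) = 1.593 m/s.
Q = V·A = 1.593·(π/4·0.00881²) = 9.711e-05 m³/s = 5.83 L/min.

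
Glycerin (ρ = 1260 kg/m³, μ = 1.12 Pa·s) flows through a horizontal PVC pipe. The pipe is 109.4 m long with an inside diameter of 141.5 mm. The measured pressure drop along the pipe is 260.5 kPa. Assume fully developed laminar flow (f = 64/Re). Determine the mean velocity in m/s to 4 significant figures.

V ≈ 1.330 m/s

For laminar flow, f = 64/Re with Re = ρVD/μ, so Darcy-Weisbach reduces to ΔP = 32μLV/D². Solving for V: V = ΔP·D²/(32μL) = 2.605e+05·(0.1415)²/(32·1.12·109.4) = 1.33 m/s.
Check: Re = ρVD/μ = 1260·1.33·0.1415/1.12 = 211.8 < 2300, so the laminar assumption holds.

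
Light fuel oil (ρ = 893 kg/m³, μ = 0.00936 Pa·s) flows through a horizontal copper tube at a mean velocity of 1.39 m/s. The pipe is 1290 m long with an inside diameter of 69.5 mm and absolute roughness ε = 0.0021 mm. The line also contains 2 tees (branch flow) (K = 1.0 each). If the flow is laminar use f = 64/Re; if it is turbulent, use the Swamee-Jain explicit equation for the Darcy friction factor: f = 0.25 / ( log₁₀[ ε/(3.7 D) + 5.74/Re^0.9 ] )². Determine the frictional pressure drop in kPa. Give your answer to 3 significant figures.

ΔP ≈ 510 kPa

Reynolds number Re = ρVD/μ = 893 · 1.39 · 0.0695 / 0.00936 = 9217.
Re > 4000 → turbulent. Relative roughness ε/D = 2.1e-06/0.0695 = 3.02e-05. Swamee-Jain: f = 0.25/(log₁₀[3.02e-05/3.7 + 5.74/9217^0.9])² = 0.25/(log₁₀[8.17e-06 + 0.00155])² = 0.25/(-2.807)² = 0.03173.
Total minor-loss coefficient ΣK = 2·1 = 2.
ΔP = [f·L/D + ΣK]·(ρV²/2) = [0.03173·1290/0.0695 + 2]·(893·1.39²/2) = [589 + 2]·862.7 = 5.098e+05 Pa.
ΔP = 5.098e+05 Pa = 510 kPa.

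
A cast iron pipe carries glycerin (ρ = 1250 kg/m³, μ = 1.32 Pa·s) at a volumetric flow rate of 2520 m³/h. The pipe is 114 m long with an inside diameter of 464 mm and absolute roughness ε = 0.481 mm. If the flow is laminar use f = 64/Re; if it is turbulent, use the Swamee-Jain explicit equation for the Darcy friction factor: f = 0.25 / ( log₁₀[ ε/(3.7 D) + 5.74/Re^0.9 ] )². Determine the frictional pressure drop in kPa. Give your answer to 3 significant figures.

Q = 2520 m³/h = 2520/3600 = 0.7 m³/s.
Cross-sectional area A = πD²/4 = π(0.464)²/4 = 0.1691 m²; mean velocity V = Q/A = 0.7/0.1691 = 4.14 m/s.
Reynolds number Re = ρVD/μ = 1250 · 4.14 · 0.464 / 1.32 = 1819.
Re < 2300 → laminar flow, so f = 64/Re = 64/1819 = 0.03518 (the turbulent correlation is not needed).
Darcy-Weisbach: ΔP = f(L/D)(ρV²/2) = 0.03518·(114/0.464)·(1250·4.14²/2) = 0.03518·245.7·1.071e+04 = 9.259e+04 Pa.
ΔP = 9.259e+04 Pa = 92.6 kPa.

ΔP ≈ 92.6 kPa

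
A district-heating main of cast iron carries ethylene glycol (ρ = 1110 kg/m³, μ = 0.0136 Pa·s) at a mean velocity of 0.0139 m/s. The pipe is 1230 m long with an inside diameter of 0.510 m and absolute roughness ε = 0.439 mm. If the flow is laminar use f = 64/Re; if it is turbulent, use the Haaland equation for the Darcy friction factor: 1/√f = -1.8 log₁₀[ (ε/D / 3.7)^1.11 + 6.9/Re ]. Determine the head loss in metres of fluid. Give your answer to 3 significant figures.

Reynolds number Re = ρVD/μ = 1110 · 0.0139 · 0.51 / 0.0136 = 578.6.
Re < 2300 → laminar flow, so f = 64/Re = 64/578.6 = 0.1106 (the turbulent correlation is not needed).
Darcy-Weisbach: ΔP = f(L/D)(ρV²/2) = 0.1106·(1230/0.51)·(1110·0.0139²/2) = 0.1106·2412·0.1072 = 28.61 Pa.
Head loss h_f = ΔP/(ρg) = 28.61/(1110·9.81) = 0.00263 m.

h_f ≈ 0.00263 m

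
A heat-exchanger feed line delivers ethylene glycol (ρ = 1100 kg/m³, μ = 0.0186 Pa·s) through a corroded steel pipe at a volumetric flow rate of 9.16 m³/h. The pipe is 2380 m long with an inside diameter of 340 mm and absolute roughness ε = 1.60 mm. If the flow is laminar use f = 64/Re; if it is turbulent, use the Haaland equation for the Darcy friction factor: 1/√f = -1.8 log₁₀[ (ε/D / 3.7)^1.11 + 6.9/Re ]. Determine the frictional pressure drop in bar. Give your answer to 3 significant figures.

ΔP ≈ 0.00343 bar

Q = 9.16 m³/h = 9.16/3600 = 0.002544 m³/s.
Cross-sectional area A = πD²/4 = π(0.34)²/4 = 0.09079 m²; mean velocity V = Q/A = 0.002544/0.09079 = 0.02802 m/s.
Reynolds number Re = ρVD/μ = 1100 · 0.02802 · 0.34 / 0.0186 = 563.5.
Re < 2300 → laminar flow, so f = 64/Re = 64/563.5 = 0.1136 (the turbulent correlation is not needed).
Darcy-Weisbach: ΔP = f(L/D)(ρV²/2) = 0.1136·(2380/0.34)·(1100·0.02802²/2) = 0.1136·7000·0.432 = 343.4 Pa.
ΔP = 343.4 Pa = 0.00343 bar.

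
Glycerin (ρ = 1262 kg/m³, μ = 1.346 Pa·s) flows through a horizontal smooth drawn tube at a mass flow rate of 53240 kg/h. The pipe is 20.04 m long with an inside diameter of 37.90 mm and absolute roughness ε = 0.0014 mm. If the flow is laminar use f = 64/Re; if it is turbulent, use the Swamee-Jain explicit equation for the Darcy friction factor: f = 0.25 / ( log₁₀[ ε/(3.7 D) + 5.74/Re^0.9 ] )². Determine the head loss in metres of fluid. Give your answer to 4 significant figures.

ṁ = 53240 kg/h = 53240/3600 = 14.79 kg/s.
A = πD²/4 = π(0.0379)²/4 = 0.001128 m²; mean velocity V = ṁ/(ρA) = 14.79/(1262 · 0.001128) = 10.39 m/s.
Reynolds number Re = ρVD/μ = 1262 · 10.39 · 0.0379 / 1.35 = 369.1.
Re < 2300 → laminar flow, so f = 64/Re = 64/369.1 = 0.1734 (the turbulent correlation is not needed).
Darcy-Weisbach: ΔP = f(L/D)(ρV²/2) = 0.1734·(20.04/0.0379)·(1262·10.39²/2) = 0.1734·528.8·6.808e+04 = 6.242e+06 Pa.
Head loss h_f = ΔP/(ρg) = 6.242e+06/(1262·9.81) = 504.2 m.

h_f ≈ 504.2 m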